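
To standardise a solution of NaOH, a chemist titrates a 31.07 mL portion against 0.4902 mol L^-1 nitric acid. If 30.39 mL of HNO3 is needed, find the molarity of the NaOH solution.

n(HNO3) delivered = 0.4902 x 0.03039 = 0.01490 mol.
For a 1:1 reaction, n(NaOH) = 0.01490 mol.
[NaOH] = 0.01490 mol / 0.03107 L = 0.479 M.

0.479 M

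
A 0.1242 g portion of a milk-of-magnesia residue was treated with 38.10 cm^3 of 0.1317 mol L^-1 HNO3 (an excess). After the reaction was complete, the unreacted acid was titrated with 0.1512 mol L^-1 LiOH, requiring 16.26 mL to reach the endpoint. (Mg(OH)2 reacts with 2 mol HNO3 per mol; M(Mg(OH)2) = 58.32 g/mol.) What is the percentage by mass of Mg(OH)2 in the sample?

60.1%

Total n(HNO3) added = 0.1317 x 0.03810 = 0.005018 mol.
n(LiOH) used = 0.1512 x 0.01626 = 0.002459 mol, which equals the excess n(HNO3).
So n(HNO3) consumed by the sample = 0.005018 - 0.002459 = 0.002559 mol.
n(Mg(OH)2) = 0.002559 / 2 = 0.001280 mol.
mass Mg(OH)2 = 0.001280 x 58.32 = 0.07463 g, so %Mg(OH)2 = 0.07463/0.1242 x 100 = 60.1%.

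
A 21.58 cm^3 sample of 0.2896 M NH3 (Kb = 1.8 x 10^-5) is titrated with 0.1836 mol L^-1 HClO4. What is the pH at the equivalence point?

5.10

n(NH3) = 0.2896 x 0.02158 = 0.006250 mol; V(HClO4) at equivalence = 0.006250/0.1836 = 0.03404 L.
At equivalence the base is fully converted to NH4+; total volume = 0.05562 L, so [NH4+] = 0.006250/0.05562 = 0.1124 M.
Ka(NH4+) = Kw/Kb = 1.0e-14 / 1.8 x 10^-5 = 5.56e-10.
[H^+] = sqrt(Ka x [NH4+]) = sqrt(5.56e-10 x 0.1124) = 7.90e-6 M.
pH = -log(7.90e-6) = 5.10.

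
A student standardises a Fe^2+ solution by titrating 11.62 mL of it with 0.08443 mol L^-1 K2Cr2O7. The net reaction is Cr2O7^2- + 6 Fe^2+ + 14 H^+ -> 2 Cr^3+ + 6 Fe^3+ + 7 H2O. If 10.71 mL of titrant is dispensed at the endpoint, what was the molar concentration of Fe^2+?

n(K2Cr2O7) = 0.08443 x 0.01071 = 0.0009042 mol.
From the balanced equation, 1 mol K2Cr2O7 reacts with 6 mol Fe^2+, so n(Fe^2+) = 0.0009042 x 6/1 = 0.005425 mol.
[Fe^2+] = 0.005425 / 0.01162 L = 0.467 M.

0.467 M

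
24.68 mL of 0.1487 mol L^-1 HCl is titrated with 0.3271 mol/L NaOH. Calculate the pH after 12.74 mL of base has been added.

n(acid) = 0.1487 x 0.02468 = 0.003670 mol; n(NaOH) added = 0.3271 x 0.01274 = 0.004167 mol.
Base is in excess by 0.004167 - 0.003670 = 0.0004973 mol in a total volume of 0.03742 L.
[OH^-] = 0.0004973/0.03742 = 0.01329 M, so pOH = 1.88 and pH = 14.00 - 1.88 = 12.12.

12.12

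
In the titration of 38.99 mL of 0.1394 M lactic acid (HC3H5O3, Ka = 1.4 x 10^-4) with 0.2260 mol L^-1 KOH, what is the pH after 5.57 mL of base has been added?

3.33

Initial n(HC3H5O3) = 0.1394 x 0.03899 = 0.005435 mol.
n(KOH) added = 0.2260 x 0.005570 = 0.001259 mol, converting that many moles of HC3H5O3 to C3H5O3-.
Remaining n(HC3H5O3) = 0.004176 mol; n(C3H5O3-) = 0.001259 mol.
By Henderson-Hasselbalch, pH = pKa + log([A^-]/[HA]) = 3.85 + log(0.001259/0.004176) = 3.85 + (-0.52) = 3.33.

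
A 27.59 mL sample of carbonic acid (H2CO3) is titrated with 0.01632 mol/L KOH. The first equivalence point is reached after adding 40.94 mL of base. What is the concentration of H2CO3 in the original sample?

0.0242 M

n(KOH) = 0.01632 x 0.04094 = 0.0006681 mol.
At the first equivalence point, 1 mol OH^- react per mol H2CO3, so n(H2CO3) = 0.0006681 / 1 = 0.0006681 mol.
[H2CO3] = 0.0006681 / 0.02759 L = 0.0242 M.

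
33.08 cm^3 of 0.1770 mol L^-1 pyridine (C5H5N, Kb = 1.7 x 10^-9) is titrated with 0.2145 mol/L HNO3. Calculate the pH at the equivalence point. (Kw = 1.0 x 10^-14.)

3.12

n(C5H5N) = 0.1770 x 0.03308 = 0.005855 mol; V(HNO3) at equivalence = 0.005855/0.2145 = 0.02730 L.
At equivalence the base is fully converted to C5H5NH+; total volume = 0.06038 L, so [C5H5NH+] = 0.005855/0.06038 = 0.09698 M.
Ka(C5H5NH+) = Kw/Kb = 1.0e-14 / 1.7 x 10^-9 = 5.88e-6.
[H^+] = sqrt(Ka x [C5H5NH+]) = sqrt(5.88e-6 x 0.09698) = 0.000755 M.
pH = -log(0.000755) = 3.12.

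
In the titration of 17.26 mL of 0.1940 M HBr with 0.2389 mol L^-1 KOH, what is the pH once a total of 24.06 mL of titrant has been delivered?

n(acid) = 0.1940 x 0.01726 = 0.003348 mol; n(KOH) added = 0.2389 x 0.02406 = 0.005748 mol.
Base is in excess by 0.005748 - 0.003348 = 0.002399 mol in a total volume of 0.04132 L.
[OH^-] = 0.002399/0.04132 = 0.05807 M, so pOH = 1.24 and pH = 14.00 - 1.24 = 12.76.

12.76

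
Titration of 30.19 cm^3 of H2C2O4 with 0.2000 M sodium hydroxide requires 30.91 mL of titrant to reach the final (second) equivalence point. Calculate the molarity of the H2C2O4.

0.102 M

n(NaOH) = 0.2000 x 0.03091 = 0.006182 mol.
At the final (second) equivalence point, 2 mol OH^- react per mol H2C2O4, so n(H2C2O4) = 0.006182 / 2 = 0.003091 mol.
[H2C2O4] = 0.003091 / 0.03019 L = 0.102 M.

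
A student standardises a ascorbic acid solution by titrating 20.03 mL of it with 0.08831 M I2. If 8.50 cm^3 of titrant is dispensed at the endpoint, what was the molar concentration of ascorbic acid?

n(I2) = 0.08831 x 0.008500 = 0.0007506 mol.
From the balanced equation, 1 mol I2 reacts with 1 mol ascorbic acid, so n(ascorbic acid) = 0.0007506 x 1/1 = 0.0007506 mol.
[ascorbic acid] = 0.0007506 / 0.02003 L = 0.0375 M.

0.0375 M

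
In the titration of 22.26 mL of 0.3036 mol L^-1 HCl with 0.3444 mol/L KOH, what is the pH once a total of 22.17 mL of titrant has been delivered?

12.30

n(acid) = 0.3036 x 0.02226 = 0.006758 mol; n(KOH) added = 0.3444 x 0.02217 = 0.007635 mol.
Base is in excess by 0.007635 - 0.006758 = 0.0008772 mol in a total volume of 0.04443 L.
[OH^-] = 0.0008772/0.04443 = 0.01974 M, so pOH = 1.70 and pH = 14.00 - 1.70 = 12.30.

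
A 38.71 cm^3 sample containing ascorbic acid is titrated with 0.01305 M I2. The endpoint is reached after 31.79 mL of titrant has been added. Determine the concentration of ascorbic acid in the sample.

n(I2) = 0.01305 x 0.03179 = 0.0004149 mol.
From the balanced equation, 1 mol I2 reacts with 1 mol ascorbic acid, so n(ascorbic acid) = 0.0004149 x 1/1 = 0.0004149 mol.
[ascorbic acid] = 0.0004149 / 0.03871 L = 0.0107 M.

0.0107 M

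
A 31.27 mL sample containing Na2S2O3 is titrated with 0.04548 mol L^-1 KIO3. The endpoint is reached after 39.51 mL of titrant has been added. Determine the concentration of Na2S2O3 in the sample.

n(KIO3) = 0.04548 x 0.03951 = 0.001797 mol.
From the balanced equation, 1 mol KIO3 reacts with 6 mol Na2S2O3, so n(Na2S2O3) = 0.001797 x 6/1 = 0.01078 mol.
[Na2S2O3] = 0.01078 / 0.03127 L = 0.345 M.

0.345 M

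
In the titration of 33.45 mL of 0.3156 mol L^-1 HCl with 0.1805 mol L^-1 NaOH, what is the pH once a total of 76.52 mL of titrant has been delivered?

n(acid) = 0.3156 x 0.03345 = 0.01056 mol; n(NaOH) added = 0.1805 x 0.07652 = 0.01381 mol.
Base is in excess by 0.01381 - 0.01056 = 0.003255 mol in a total volume of 0.1100 L.
[OH^-] = 0.003255/0.1100 = 0.02960 M, so pOH = 1.53 and pH = 14.00 - 1.53 = 12.47.

12.47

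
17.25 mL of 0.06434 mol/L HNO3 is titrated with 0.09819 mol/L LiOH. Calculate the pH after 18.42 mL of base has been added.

n(acid) = 0.06434 x 0.01725 = 0.001110 mol; n(LiOH) added = 0.09819 x 0.01842 = 0.001809 mol.
Base is in excess by 0.001809 - 0.001110 = 0.0006988 mol in a total volume of 0.03567 L.
[OH^-] = 0.0006988/0.03567 = 0.01959 M, so pOH = 1.71 and pH = 14.00 - 1.71 = 12.29.

12.29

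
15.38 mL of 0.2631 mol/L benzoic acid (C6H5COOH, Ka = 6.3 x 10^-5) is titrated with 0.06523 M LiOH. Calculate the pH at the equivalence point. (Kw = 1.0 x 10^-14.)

8.46

n(C6H5COOH) = 0.2631 x 0.01538 = 0.004046 mol; V(LiOH) at equivalence = 0.004046/0.06523 = 0.06203 L.
At equivalence all the acid is converted to C6H5COO-; total volume = 0.01538 + 0.06203 = 0.07741 L, so [C6H5COO-] = 0.004046/0.07741 = 0.05227 M.
Kb = Kw/Ka = 1.0e-14 / 6.3 x 10^-5 = 1.59e-10.
[OH^-] = sqrt(Kb x [C6H5COO-]) = sqrt(1.59e-10 x 0.05227) = 2.88e-6 M.
pOH = 5.54, so pH = 14.00 - 5.54 = 8.46.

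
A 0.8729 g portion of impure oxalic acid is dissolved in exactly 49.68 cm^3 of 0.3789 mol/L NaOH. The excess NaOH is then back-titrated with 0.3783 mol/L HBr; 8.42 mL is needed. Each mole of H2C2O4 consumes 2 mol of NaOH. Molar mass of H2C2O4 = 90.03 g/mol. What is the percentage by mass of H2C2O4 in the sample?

Total n(NaOH) added = 0.3789 x 0.04968 = 0.01882 mol.
n(HBr) used = 0.3783 x 0.008420 = 0.003185 mol, which equals the excess n(NaOH).
So n(NaOH) consumed by the sample = 0.01882 - 0.003185 = 0.01564 mol.
n(H2C2O4) = 0.01564 / 2 = 0.007819 mol.
mass H2C2O4 = 0.007819 x 90.03 = 0.7040 g, so %H2C2O4 = 0.7040/0.8729 x 100 = 80.6%.

80.6%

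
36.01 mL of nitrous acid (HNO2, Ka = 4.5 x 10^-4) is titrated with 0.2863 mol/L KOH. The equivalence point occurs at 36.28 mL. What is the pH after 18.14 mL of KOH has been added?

18.14 mL is exactly half the equivalence volume (36.28/2), i.e. the half-equivalence point.
There, n(HA) = n(A^-), so pH = pKa = -log(4.5 x 10^-4) = 3.35.

3.35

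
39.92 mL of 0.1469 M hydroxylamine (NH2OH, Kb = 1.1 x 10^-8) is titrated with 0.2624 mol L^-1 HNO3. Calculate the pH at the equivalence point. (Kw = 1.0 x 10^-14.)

n(NH2OH) = 0.1469 x 0.03992 = 0.005864 mol; V(HNO3) at equivalence = 0.005864/0.2624 = 0.02235 L.
At equivalence the base is fully converted to NH3OH+; total volume = 0.06227 L, so [NH3OH+] = 0.005864/0.06227 = 0.09418 M.
Ka(NH3OH+) = Kw/Kb = 1.0e-14 / 1.1 x 10^-8 = 9.09e-7.
[H^+] = sqrt(Ka x [NH3OH+]) = sqrt(9.09e-7 x 0.09418) = 0.000293 M.
pH = -log(0.000293) = 3.53.

3.53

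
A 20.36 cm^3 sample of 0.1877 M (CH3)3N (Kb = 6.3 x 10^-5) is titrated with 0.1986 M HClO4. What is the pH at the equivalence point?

n((CH3)3N) = 0.1877 x 0.02036 = 0.003822 mol; V(HClO4) at equivalence = 0.003822/0.1986 = 0.01924 L.
At equivalence the base is fully converted to (CH3)3NH+; total volume = 0.03960 L, so [(CH3)3NH+] = 0.003822/0.03960 = 0.09650 M.
Ka((CH3)3NH+) = Kw/Kb = 1.0e-14 / 6.3 x 10^-5 = 1.59e-10.
[H^+] = sqrt(Ka x [(CH3)3NH+]) = sqrt(1.59e-10 x 0.09650) = 3.91e-6 M.
pH = -log(3.91e-6) = 5.41.

5.41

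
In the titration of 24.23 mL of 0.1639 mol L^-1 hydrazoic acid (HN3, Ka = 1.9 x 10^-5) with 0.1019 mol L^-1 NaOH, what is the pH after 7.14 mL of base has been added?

4.07

Initial n(HN3) = 0.1639 x 0.02423 = 0.003971 mol.
n(NaOH) added = 0.1019 x 0.007140 = 0.0007276 mol, converting that many moles of HN3 to N3-.
Remaining n(HN3) = 0.003244 mol; n(N3-) = 0.0007276 mol.
By Henderson-Hasselbalch, pH = pKa + log([A^-]/[HA]) = 4.72 + log(0.0007276/0.003244) = 4.72 + (-0.65) = 4.07.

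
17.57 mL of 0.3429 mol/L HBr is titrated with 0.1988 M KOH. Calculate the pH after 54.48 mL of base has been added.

12.82

n(acid) = 0.3429 x 0.01757 = 0.006025 mol; n(KOH) added = 0.1988 x 0.05448 = 0.01083 mol.
Base is in excess by 0.01083 - 0.006025 = 0.004806 mol in a total volume of 0.07205 L.
[OH^-] = 0.004806/0.07205 = 0.06670 M, so pOH = 1.18 and pH = 14.00 - 1.18 = 12.82.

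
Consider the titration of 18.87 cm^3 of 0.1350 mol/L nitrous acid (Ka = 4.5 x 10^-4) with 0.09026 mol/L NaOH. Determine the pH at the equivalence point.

n(HNO2) = 0.1350 x 0.01887 = 0.002547 mol; V(NaOH) at equivalence = 0.002547/0.09026 = 0.02822 L.
At equivalence all the acid is converted to NO2-; total volume = 0.01887 + 0.02822 = 0.04709 L, so [NO2-] = 0.002547/0.04709 = 0.05409 M.
Kb = Kw/Ka = 1.0e-14 / 4.5 x 10^-4 = 2.22e-11.
[OH^-] = sqrt(Kb x [NO2-]) = sqrt(2.22e-11 x 0.05409) = 1.10e-6 M.
pOH = 5.96, so pH = 14.00 - 5.96 = 8.04.

8.04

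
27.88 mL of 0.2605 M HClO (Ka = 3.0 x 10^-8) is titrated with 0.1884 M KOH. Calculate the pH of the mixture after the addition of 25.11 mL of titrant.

Initial n(HClO) = 0.2605 x 0.02788 = 0.007263 mol.
n(KOH) added = 0.1884 x 0.02511 = 0.004731 mol, converting that many moles of HClO to ClO-.
Remaining n(HClO) = 0.002532 mol; n(ClO-) = 0.004731 mol.
By Henderson-Hasselbalch, pH = pKa + log([A^-]/[HA]) = 7.52 + log(0.004731/0.002532) = 7.52 + (+0.27) = 7.79.

7.79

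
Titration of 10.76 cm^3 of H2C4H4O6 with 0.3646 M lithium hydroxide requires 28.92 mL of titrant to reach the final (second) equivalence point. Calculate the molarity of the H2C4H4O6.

n(LiOH) = 0.3646 x 0.02892 = 0.01054 mol.
At the final (second) equivalence point, 2 mol OH^- react per mol H2C4H4O6, so n(H2C4H4O6) = 0.01054 / 2 = 0.005272 mol.
[H2C4H4O6] = 0.005272 / 0.01076 L = 0.490 M.

0.490 M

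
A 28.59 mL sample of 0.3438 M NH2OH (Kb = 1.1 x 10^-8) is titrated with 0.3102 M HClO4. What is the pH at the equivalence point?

3.41

n(NH2OH) = 0.3438 x 0.02859 = 0.009829 mol; V(HClO4) at equivalence = 0.009829/0.3102 = 0.03169 L.
At equivalence the base is fully converted to NH3OH+; total volume = 0.06028 L, so [NH3OH+] = 0.009829/0.06028 = 0.1631 M.
Ka(NH3OH+) = Kw/Kb = 1.0e-14 / 1.1 x 10^-8 = 9.09e-7.
[H^+] = sqrt(Ka x [NH3OH+]) = sqrt(9.09e-7 x 0.1631) = 0.000385 M.
pH = -log(0.000385) = 3.41.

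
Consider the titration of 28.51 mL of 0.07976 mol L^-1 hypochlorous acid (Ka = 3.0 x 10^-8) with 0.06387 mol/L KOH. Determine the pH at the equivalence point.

n(HClO) = 0.07976 x 0.02851 = 0.002274 mol; V(KOH) at equivalence = 0.002274/0.06387 = 0.03560 L.
At equivalence all the acid is converted to ClO-; total volume = 0.02851 + 0.03560 = 0.06411 L, so [ClO-] = 0.002274/0.06411 = 0.03547 M.
Kb = Kw/Ka = 1.0e-14 / 3.0 x 10^-8 = 3.33e-7.
[OH^-] = sqrt(Kb x [ClO-]) = sqrt(3.33e-7 x 0.03547) = 0.000109 M.
pOH = 3.96, so pH = 14.00 - 3.96 = 10.04.

10.04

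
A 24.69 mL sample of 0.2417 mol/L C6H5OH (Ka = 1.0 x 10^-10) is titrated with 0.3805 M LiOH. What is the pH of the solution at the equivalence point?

n(C6H5OH) = 0.2417 x 0.02469 = 0.005968 mol; V(LiOH) at equivalence = 0.005968/0.3805 = 0.01568 L.
At equivalence all the acid is converted to C6H5O-; total volume = 0.02469 + 0.01568 = 0.04037 L, so [C6H5O-] = 0.005968/0.04037 = 0.1478 M.
Kb = Kw/Ka = 1.0e-14 / 1.0 x 10^-10 = 0.000100.
[OH^-] = sqrt(Kb x [C6H5O-]) = sqrt(0.000100 x 0.1478) = 0.00384 M.
pOH = 2.42, so pH = 14.00 - 2.42 = 11.58.

11.58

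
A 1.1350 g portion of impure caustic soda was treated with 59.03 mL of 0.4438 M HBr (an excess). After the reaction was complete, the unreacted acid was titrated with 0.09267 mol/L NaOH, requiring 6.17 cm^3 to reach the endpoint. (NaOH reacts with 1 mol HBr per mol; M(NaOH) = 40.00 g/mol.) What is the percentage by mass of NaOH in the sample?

90.3%

Total n(HBr) added = 0.4438 x 0.05903 = 0.02620 mol.
n(NaOH) used = 0.09267 x 0.006170 = 0.0005718 mol, which equals the excess n(HBr).
So n(HBr) consumed by the sample = 0.02620 - 0.0005718 = 0.02563 mol.
n(NaOH) = 0.02563 / 1 = 0.02563 mol.
mass NaOH = 0.02563 x 40.00 = 1.025 g, so %NaOH = 1.025/1.1350 x 100 = 90.3%.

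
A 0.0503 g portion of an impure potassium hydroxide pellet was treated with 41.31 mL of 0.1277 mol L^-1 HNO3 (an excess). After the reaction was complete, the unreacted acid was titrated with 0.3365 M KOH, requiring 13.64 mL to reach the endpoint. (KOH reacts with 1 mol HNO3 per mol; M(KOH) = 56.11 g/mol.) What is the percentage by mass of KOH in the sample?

Total n(HNO3) added = 0.1277 x 0.04131 = 0.005275 mol.
n(KOH) used = 0.3365 x 0.01364 = 0.004590 mol, which equals the excess n(HNO3).
So n(HNO3) consumed by the sample = 0.005275 - 0.004590 = 0.0006854 mol.
n(KOH) = 0.0006854 / 1 = 0.0006854 mol.
mass KOH = 0.0006854 x 56.11 = 0.03846 g, so %KOH = 0.03846/0.0503 x 100 = 76.5%.

76.5%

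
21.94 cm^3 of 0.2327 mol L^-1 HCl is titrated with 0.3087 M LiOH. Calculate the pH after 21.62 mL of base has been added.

12.56

n(acid) = 0.2327 x 0.02194 = 0.005105 mol; n(LiOH) added = 0.3087 x 0.02162 = 0.006674 mol.
Base is in excess by 0.006674 - 0.005105 = 0.001569 mol in a total volume of 0.04356 L.
[OH^-] = 0.001569/0.04356 = 0.03601 M, so pOH = 1.44 and pH = 14.00 - 1.44 = 12.56.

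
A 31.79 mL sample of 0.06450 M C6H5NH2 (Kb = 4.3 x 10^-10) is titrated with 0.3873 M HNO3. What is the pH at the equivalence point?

2.95

n(C6H5NH2) = 0.06450 x 0.03179 = 0.002050 mol; V(HNO3) at equivalence = 0.002050/0.3873 = 0.005294 L.
At equivalence the base is fully converted to C6H5NH3+; total volume = 0.03708 L, so [C6H5NH3+] = 0.002050/0.03708 = 0.05529 M.
Ka(C6H5NH3+) = Kw/Kb = 1.0e-14 / 4.3 x 10^-10 = 2.33e-5.
[H^+] = sqrt(Ka x [C6H5NH3+]) = sqrt(2.33e-5 x 0.05529) = 0.00113 M.
pH = -log(0.00113) = 2.95.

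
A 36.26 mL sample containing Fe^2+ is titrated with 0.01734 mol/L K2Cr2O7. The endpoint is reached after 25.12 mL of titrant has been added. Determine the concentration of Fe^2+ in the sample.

0.0721 M

n(K2Cr2O7) = 0.01734 x 0.02512 = 0.0004356 mol.
From the balanced equation, 1 mol K2Cr2O7 reacts with 6 mol Fe^2+, so n(Fe^2+) = 0.0004356 x 6/1 = 0.002613 mol.
[Fe^2+] = 0.002613 / 0.03626 L = 0.0721 M.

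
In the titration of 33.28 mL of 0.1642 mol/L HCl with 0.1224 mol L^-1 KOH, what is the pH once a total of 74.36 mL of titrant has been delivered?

n(acid) = 0.1642 x 0.03328 = 0.005465 mol; n(KOH) added = 0.1224 x 0.07436 = 0.009102 mol.
Base is in excess by 0.009102 - 0.005465 = 0.003637 mol in a total volume of 0.1076 L.
[OH^-] = 0.003637/0.1076 = 0.03379 M, so pOH = 1.47 and pH = 14.00 - 1.47 = 12.53.

12.53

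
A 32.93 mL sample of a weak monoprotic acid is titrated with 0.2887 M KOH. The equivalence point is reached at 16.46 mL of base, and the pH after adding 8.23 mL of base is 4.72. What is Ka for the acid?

1.9 x 10^-5

8.23 mL is half of the equivalence volume, so this is the half-equivalence point where [HA] = [A^-].
At half-equivalence pH = pKa, so pKa = 4.72.
Ka = 10^(-4.72) = 1.9 x 10^-5.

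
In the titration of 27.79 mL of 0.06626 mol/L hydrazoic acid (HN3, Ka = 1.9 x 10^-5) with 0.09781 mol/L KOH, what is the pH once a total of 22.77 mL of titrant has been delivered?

11.88

n(acid) = 0.06626 x 0.02779 = 0.001841 mol; n(KOH) added = 0.09781 x 0.02277 = 0.002227 mol.
Base is in excess by 0.002227 - 0.001841 = 0.0003858 mol in a total volume of 0.05056 L.
[OH^-] = 0.0003858/0.05056 = 0.007630 M, so pOH = 2.12 and pH = 14.00 - 2.12 = 11.88.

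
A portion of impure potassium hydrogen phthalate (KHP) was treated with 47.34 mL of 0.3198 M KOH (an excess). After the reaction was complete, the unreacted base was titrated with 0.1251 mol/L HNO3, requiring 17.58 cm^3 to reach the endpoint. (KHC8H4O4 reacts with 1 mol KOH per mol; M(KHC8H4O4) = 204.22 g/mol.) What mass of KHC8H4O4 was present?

2.64 g

Total n(KOH) added = 0.3198 x 0.04734 = 0.01514 mol.
n(HNO3) used = 0.1251 x 0.01758 = 0.002199 mol, which equals the excess n(KOH).
So n(KOH) consumed by the sample = 0.01514 - 0.002199 = 0.01294 mol.
n(KHC8H4O4) = 0.01294 / 1 = 0.01294 mol.
mass = 0.01294 mol x 204.22 g/mol = 2.64 g.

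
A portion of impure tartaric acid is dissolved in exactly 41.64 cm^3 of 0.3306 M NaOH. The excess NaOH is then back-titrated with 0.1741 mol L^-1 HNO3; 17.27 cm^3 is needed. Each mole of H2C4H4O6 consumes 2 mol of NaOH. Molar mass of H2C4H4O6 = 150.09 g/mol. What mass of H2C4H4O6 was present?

0.807 g

Total n(NaOH) added = 0.3306 x 0.04164 = 0.01377 mol.
n(HNO3) used = 0.1741 x 0.01727 = 0.003007 mol, which equals the excess n(NaOH).
So n(NaOH) consumed by the sample = 0.01377 - 0.003007 = 0.01076 mol.
n(H2C4H4O6) = 0.01076 / 2 = 0.005380 mol.
mass = 0.005380 mol x 150.09 g/mol = 0.807 g.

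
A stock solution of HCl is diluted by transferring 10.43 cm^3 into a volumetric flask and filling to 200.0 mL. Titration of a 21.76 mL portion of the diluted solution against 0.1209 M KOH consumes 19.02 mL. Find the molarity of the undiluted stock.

2.03 M

n(KOH) = 0.1209 x 0.01902 = 0.002300 mol.
n(HCl) in the aliquot = 0.002300 mol.
[diluted HCl] = 0.002300 / 0.02176 = 0.1057 M.
Dilution factor = 200.0/10.43 = 19.18, so [stock] = 0.1057 x 19.18 = 2.03 M.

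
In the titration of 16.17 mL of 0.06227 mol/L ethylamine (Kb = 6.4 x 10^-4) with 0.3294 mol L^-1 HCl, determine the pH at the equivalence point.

6.04

n(C2H5NH2) = 0.06227 x 0.01617 = 0.001007 mol; V(HCl) at equivalence = 0.001007/0.3294 = 0.003057 L.
At equivalence the base is fully converted to C2H5NH3+; total volume = 0.01923 L, so [C2H5NH3+] = 0.001007/0.01923 = 0.05237 M.
Ka(C2H5NH3+) = Kw/Kb = 1.0e-14 / 6.4 x 10^-4 = 1.56e-11.
[H^+] = sqrt(Ka x [C2H5NH3+]) = sqrt(1.56e-11 x 0.05237) = 9.05e-7 M.
pH = -log(9.05e-7) = 6.04.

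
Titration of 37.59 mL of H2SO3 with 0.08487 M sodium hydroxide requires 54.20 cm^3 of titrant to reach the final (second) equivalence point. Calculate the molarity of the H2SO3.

0.0612 M

n(NaOH) = 0.08487 x 0.05420 = 0.004600 mol.
At the final (second) equivalence point, 2 mol OH^- react per mol H2SO3, so n(H2SO3) = 0.004600 / 2 = 0.002300 mol.
[H2SO3] = 0.002300 / 0.03759 L = 0.0612 M.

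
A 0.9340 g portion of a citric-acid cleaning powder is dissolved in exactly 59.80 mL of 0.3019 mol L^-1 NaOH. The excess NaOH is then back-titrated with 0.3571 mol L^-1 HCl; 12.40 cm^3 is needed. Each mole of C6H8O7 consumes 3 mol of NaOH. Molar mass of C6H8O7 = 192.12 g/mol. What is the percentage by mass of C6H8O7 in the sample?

93.4%

Total n(NaOH) added = 0.3019 x 0.05980 = 0.01805 mol.
n(HCl) used = 0.3571 x 0.01240 = 0.004428 mol, which equals the excess n(NaOH).
So n(NaOH) consumed by the sample = 0.01805 - 0.004428 = 0.01363 mol.
n(C6H8O7) = 0.01363 / 3 = 0.004542 mol.
mass C6H8O7 = 0.004542 x 192.12 = 0.8726 g, so %C6H8O7 = 0.8726/0.9340 x 100 = 93.4%.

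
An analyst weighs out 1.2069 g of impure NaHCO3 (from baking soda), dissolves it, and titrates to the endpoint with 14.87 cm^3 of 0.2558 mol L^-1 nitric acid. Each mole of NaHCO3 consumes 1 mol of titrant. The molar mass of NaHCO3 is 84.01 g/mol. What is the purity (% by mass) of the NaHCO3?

n(HNO3) = 0.2558 x 0.01487 = 0.003804 mol.
n(NaHCO3) = 0.003804 / 1 = 0.003804 mol.
mass of NaHCO3 = 0.003804 x 84.01 = 0.3196 g.
% purity = 0.3196 / 1.2069 x 100 = 26.5%.

26.5%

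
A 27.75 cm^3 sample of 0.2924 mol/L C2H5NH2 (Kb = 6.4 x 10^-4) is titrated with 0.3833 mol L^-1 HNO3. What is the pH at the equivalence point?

n(C2H5NH2) = 0.2924 x 0.02775 = 0.008114 mol; V(HNO3) at equivalence = 0.008114/0.3833 = 0.02117 L.
At equivalence the base is fully converted to C2H5NH3+; total volume = 0.04892 L, so [C2H5NH3+] = 0.008114/0.04892 = 0.1659 M.
Ka(C2H5NH3+) = Kw/Kb = 1.0e-14 / 6.4 x 10^-4 = 1.56e-11.
[H^+] = sqrt(Ka x [C2H5NH3+]) = sqrt(1.56e-11 x 0.1659) = 1.61e-6 M.
pH = -log(1.61e-6) = 5.79.

5.79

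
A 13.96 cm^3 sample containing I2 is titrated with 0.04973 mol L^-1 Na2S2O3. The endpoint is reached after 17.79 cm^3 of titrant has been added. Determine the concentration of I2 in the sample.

0.0317 M

n(Na2S2O3) = 0.04973 x 0.01779 = 0.0008847 mol.
From the balanced equation, 2 mol Na2S2O3 reacts with 1 mol I2, so n(I2) = 0.0008847 x 1/2 = 0.0004423 mol.
[I2] = 0.0004423 / 0.01396 L = 0.0317 M.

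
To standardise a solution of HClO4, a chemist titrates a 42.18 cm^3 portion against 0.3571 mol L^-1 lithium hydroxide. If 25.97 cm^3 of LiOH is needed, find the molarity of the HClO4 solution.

n(LiOH) delivered = 0.3571 x 0.02597 = 0.009274 mol.
For a 1:1 reaction, n(HClO4) = 0.009274 mol.
[HClO4] = 0.009274 mol / 0.04218 L = 0.220 M.

0.220 M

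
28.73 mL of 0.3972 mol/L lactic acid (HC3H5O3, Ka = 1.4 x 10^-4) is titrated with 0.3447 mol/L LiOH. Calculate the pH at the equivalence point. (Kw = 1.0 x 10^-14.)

8.56

n(HC3H5O3) = 0.3972 x 0.02873 = 0.01141 mol; V(LiOH) at equivalence = 0.01141/0.3447 = 0.03311 L.
At equivalence all the acid is converted to C3H5O3-; total volume = 0.02873 + 0.03311 = 0.06184 L, so [C3H5O3-] = 0.01141/0.06184 = 0.1845 M.
Kb = Kw/Ka = 1.0e-14 / 1.4 x 10^-4 = 7.14e-11.
[OH^-] = sqrt(Kb x [C3H5O3-]) = sqrt(7.14e-11 x 0.1845) = 3.63e-6 M.
pOH = 5.44, so pH = 14.00 - 5.44 = 8.56.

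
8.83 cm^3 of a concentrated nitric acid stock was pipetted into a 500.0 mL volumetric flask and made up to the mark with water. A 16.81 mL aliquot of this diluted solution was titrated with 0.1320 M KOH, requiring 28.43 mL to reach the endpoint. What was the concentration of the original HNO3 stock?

n(KOH) = 0.1320 x 0.02843 = 0.003753 mol.
n(HNO3) in the aliquot = 0.003753 mol.
[diluted HNO3] = 0.003753 / 0.01681 = 0.2232 M.
Dilution factor = 500.0/8.830 = 56.63, so [stock] = 0.2232 x 56.63 = 12.6 M.

12.6 M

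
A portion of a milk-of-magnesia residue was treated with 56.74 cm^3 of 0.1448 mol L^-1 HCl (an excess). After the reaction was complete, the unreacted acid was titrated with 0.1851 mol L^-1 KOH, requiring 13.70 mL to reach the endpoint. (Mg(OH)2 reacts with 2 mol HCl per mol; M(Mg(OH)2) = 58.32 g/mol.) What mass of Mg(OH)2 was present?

Total n(HCl) added = 0.1448 x 0.05674 = 0.008216 mol.
n(KOH) used = 0.1851 x 0.01370 = 0.002536 mol, which equals the excess n(HCl).
So n(HCl) consumed by the sample = 0.008216 - 0.002536 = 0.005680 mol.
n(Mg(OH)2) = 0.005680 / 2 = 0.002840 mol.
mass = 0.002840 mol x 58.32 g/mol = 0.166 g.

0.166 g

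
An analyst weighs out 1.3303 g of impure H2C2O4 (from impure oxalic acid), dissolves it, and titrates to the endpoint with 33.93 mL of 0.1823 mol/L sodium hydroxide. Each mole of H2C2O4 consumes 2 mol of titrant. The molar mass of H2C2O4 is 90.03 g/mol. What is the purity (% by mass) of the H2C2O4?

n(NaOH) = 0.1823 x 0.03393 = 0.006185 mol.
n(H2C2O4) = 0.006185 / 2 = 0.003093 mol.
mass of H2C2O4 = 0.003093 x 90.03 = 0.2784 g.
% purity = 0.2784 / 1.3303 x 100 = 20.9%.

20.9%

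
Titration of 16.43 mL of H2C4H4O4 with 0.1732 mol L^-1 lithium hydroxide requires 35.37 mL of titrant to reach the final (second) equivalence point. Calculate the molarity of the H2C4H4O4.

0.186 M

n(LiOH) = 0.1732 x 0.03537 = 0.006126 mol.
At the final (second) equivalence point, 2 mol OH^- react per mol H2C4H4O4, so n(H2C4H4O4) = 0.006126 / 2 = 0.003063 mol.
[H2C4H4O4] = 0.003063 / 0.01643 L = 0.186 M.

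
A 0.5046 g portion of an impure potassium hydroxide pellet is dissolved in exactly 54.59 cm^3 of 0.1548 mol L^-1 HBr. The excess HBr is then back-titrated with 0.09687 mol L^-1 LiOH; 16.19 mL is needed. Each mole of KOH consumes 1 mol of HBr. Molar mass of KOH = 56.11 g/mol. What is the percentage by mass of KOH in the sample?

Total n(HBr) added = 0.1548 x 0.05459 = 0.008451 mol.
n(LiOH) used = 0.09687 x 0.01619 = 0.001568 mol, which equals the excess n(HBr).
So n(HBr) consumed by the sample = 0.008451 - 0.001568 = 0.006882 mol.
n(KOH) = 0.006882 / 1 = 0.006882 mol.
mass KOH = 0.006882 x 56.11 = 0.3862 g, so %KOH = 0.3862/0.5046 x 100 = 76.5%.

76.5%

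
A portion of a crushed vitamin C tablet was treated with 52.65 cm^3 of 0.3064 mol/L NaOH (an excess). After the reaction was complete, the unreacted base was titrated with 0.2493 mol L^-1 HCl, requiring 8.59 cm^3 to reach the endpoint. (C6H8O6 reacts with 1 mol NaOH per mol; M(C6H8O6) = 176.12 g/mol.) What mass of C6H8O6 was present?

2.46 g

Total n(NaOH) added = 0.3064 x 0.05265 = 0.01613 mol.
n(HCl) used = 0.2493 x 0.008590 = 0.002141 mol, which equals the excess n(NaOH).
So n(NaOH) consumed by the sample = 0.01613 - 0.002141 = 0.01399 mol.
n(C6H8O6) = 0.01399 / 1 = 0.01399 mol.
mass = 0.01399 mol x 176.12 g/mol = 2.46 g.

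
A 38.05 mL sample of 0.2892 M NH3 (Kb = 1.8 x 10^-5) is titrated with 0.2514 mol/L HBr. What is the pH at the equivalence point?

5.06

n(NH3) = 0.2892 x 0.03805 = 0.01100 mol; V(HBr) at equivalence = 0.01100/0.2514 = 0.04377 L.
At equivalence the base is fully converted to NH4+; total volume = 0.08182 L, so [NH4+] = 0.01100/0.08182 = 0.1345 M.
Ka(NH4+) = Kw/Kb = 1.0e-14 / 1.8 x 10^-5 = 5.56e-10.
[H^+] = sqrt(Ka x [NH4+]) = sqrt(5.56e-10 x 0.1345) = 8.64e-6 M.
pH = -log(8.64e-6) = 5.06.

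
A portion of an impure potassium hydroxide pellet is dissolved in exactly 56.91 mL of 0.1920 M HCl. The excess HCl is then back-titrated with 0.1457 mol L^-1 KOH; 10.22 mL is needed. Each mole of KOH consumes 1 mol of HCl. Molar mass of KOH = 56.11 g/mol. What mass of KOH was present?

Total n(HCl) added = 0.1920 x 0.05691 = 0.01093 mol.
n(KOH) used = 0.1457 x 0.01022 = 0.001489 mol, which equals the excess n(HCl).
So n(HCl) consumed by the sample = 0.01093 - 0.001489 = 0.009438 mol.
n(KOH) = 0.009438 / 1 = 0.009438 mol.
mass = 0.009438 mol x 56.11 g/mol = 0.530 g.

0.530 g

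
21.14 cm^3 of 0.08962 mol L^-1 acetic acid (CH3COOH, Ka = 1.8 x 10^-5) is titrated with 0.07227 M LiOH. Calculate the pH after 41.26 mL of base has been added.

12.24

n(acid) = 0.08962 x 0.02114 = 0.001895 mol; n(LiOH) added = 0.07227 x 0.04126 = 0.002982 mol.
Base is in excess by 0.002982 - 0.001895 = 0.001087 mol in a total volume of 0.06240 L.
[OH^-] = 0.001087/0.06240 = 0.01742 M, so pOH = 1.76 and pH = 14.00 - 1.76 = 12.24.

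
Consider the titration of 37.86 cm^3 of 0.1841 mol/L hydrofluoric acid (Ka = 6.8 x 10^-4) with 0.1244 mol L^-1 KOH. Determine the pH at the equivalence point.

n(HF) = 0.1841 x 0.03786 = 0.006970 mol; V(KOH) at equivalence = 0.006970/0.1244 = 0.05603 L.
At equivalence all the acid is converted to F-; total volume = 0.03786 + 0.05603 = 0.09389 L, so [F-] = 0.006970/0.09389 = 0.07424 M.
Kb = Kw/Ka = 1.0e-14 / 6.8 x 10^-4 = 1.47e-11.
[OH^-] = sqrt(Kb x [F-]) = sqrt(1.47e-11 x 0.07424) = 1.04e-6 M.
pOH = 5.98, so pH = 14.00 - 5.98 = 8.02.

8.02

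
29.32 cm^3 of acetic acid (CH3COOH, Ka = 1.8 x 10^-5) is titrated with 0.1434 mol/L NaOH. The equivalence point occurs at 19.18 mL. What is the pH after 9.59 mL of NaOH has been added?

4.74

9.59 mL is exactly half the equivalence volume (19.18/2), i.e. the half-equivalence point.
There, n(HA) = n(A^-), so pH = pKa = -log(1.8 x 10^-5) = 4.74.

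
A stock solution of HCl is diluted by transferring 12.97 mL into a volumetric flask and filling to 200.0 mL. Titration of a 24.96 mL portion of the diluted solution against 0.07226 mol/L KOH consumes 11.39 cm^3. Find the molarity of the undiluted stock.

n(KOH) = 0.07226 x 0.01139 = 0.0008230 mol.
n(HCl) in the aliquot = 0.0008230 mol.
[diluted HCl] = 0.0008230 / 0.02496 = 0.03297 M.
Dilution factor = 200.0/12.97 = 15.42, so [stock] = 0.03297 x 15.42 = 0.508 M.

0.508 M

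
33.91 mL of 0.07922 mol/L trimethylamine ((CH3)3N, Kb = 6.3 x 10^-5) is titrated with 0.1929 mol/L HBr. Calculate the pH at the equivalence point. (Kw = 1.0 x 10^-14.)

n((CH3)3N) = 0.07922 x 0.03391 = 0.002686 mol; V(HBr) at equivalence = 0.002686/0.1929 = 0.01393 L.
At equivalence the base is fully converted to (CH3)3NH+; total volume = 0.04784 L, so [(CH3)3NH+] = 0.002686/0.04784 = 0.05616 M.
Ka((CH3)3NH+) = Kw/Kb = 1.0e-14 / 6.3 x 10^-5 = 1.59e-10.
[H^+] = sqrt(Ka x [(CH3)3NH+]) = sqrt(1.59e-10 x 0.05616) = 2.99e-6 M.
pH = -log(2.99e-6) = 5.52.

5.52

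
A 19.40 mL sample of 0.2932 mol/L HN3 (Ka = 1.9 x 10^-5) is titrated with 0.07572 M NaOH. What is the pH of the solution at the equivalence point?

n(HN3) = 0.2932 x 0.01940 = 0.005688 mol; V(NaOH) at equivalence = 0.005688/0.07572 = 0.07512 L.
At equivalence all the acid is converted to N3-; total volume = 0.01940 + 0.07512 = 0.09452 L, so [N3-] = 0.005688/0.09452 = 0.06018 M.
Kb = Kw/Ka = 1.0e-14 / 1.9 x 10^-5 = 5.26e-10.
[OH^-] = sqrt(Kb x [N3-]) = sqrt(5.26e-10 x 0.06018) = 5.63e-6 M.
pOH = 5.25, so pH = 14.00 - 5.25 = 8.75.

8.75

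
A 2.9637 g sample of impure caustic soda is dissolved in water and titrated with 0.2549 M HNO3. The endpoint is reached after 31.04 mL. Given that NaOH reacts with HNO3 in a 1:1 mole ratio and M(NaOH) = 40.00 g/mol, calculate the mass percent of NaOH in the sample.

n(HNO3) = 0.2549 x 0.03104 = 0.007912 mol.
n(NaOH) = 0.007912 / 1 = 0.007912 mol.
mass of NaOH = 0.007912 x 40.00 = 0.3165 g.
% purity = 0.3165 / 2.9637 x 100 = 10.7%.

10.7%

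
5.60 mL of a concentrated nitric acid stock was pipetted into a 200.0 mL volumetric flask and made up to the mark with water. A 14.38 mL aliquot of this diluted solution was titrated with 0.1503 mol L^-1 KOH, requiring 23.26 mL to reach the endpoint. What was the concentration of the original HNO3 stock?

n(KOH) = 0.1503 x 0.02326 = 0.003496 mol.
n(HNO3) in the aliquot = 0.003496 mol.
[diluted HNO3] = 0.003496 / 0.01438 = 0.2431 M.
Dilution factor = 200.0/5.600 = 35.71, so [stock] = 0.2431 x 35.71 = 8.68 M.

8.68 M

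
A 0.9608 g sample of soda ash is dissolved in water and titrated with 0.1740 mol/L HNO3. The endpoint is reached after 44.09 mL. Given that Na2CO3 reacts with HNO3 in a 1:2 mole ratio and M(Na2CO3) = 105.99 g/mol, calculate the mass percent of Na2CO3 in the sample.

42.3%

n(HNO3) = 0.1740 x 0.04409 = 0.007672 mol.
n(Na2CO3) = 0.007672 / 2 = 0.003836 mol.
mass of Na2CO3 = 0.003836 x 105.99 = 0.4066 g.
% purity = 0.4066 / 0.9608 x 100 = 42.3%.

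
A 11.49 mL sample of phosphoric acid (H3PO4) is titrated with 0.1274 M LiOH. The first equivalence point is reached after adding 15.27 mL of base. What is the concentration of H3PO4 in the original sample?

n(LiOH) = 0.1274 x 0.01527 = 0.001945 mol.
At the first equivalence point, 1 mol OH^- react per mol H3PO4, so n(H3PO4) = 0.001945 / 1 = 0.001945 mol.
[H3PO4] = 0.001945 / 0.01149 L = 0.169 M.

0.169 M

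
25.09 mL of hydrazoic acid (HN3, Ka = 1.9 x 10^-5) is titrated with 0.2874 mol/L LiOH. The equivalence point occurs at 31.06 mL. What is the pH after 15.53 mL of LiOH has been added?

15.53 mL is exactly half the equivalence volume (31.06/2), i.e. the half-equivalence point.
There, n(HA) = n(A^-), so pH = pKa = -log(1.9 x 10^-5) = 4.72.

4.72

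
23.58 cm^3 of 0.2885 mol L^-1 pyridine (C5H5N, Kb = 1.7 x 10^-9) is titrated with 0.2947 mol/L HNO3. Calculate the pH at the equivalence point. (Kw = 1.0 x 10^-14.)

3.03

n(C5H5N) = 0.2885 x 0.02358 = 0.006803 mol; V(HNO3) at equivalence = 0.006803/0.2947 = 0.02308 L.
At equivalence the base is fully converted to C5H5NH+; total volume = 0.04666 L, so [C5H5NH+] = 0.006803/0.04666 = 0.1458 M.
Ka(C5H5NH+) = Kw/Kb = 1.0e-14 / 1.7 x 10^-9 = 5.88e-6.
[H^+] = sqrt(Ka x [C5H5NH+]) = sqrt(5.88e-6 x 0.1458) = 0.000926 M.
pH = -log(0.000926) = 3.03.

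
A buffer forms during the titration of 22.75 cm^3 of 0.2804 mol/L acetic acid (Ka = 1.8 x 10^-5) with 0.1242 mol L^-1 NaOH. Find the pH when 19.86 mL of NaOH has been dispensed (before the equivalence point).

4.54

Initial n(CH3COOH) = 0.2804 x 0.02275 = 0.006379 mol.
n(NaOH) added = 0.1242 x 0.01986 = 0.002467 mol, converting that many moles of CH3COOH to CH3COO-.
Remaining n(CH3COOH) = 0.003912 mol; n(CH3COO-) = 0.002467 mol.
By Henderson-Hasselbalch, pH = pKa + log([A^-]/[HA]) = 4.74 + log(0.002467/0.003912) = 4.74 + (-0.20) = 4.54.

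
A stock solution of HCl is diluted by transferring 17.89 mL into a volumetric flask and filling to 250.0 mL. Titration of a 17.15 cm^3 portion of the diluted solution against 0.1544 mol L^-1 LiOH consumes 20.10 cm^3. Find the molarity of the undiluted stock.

n(LiOH) = 0.1544 x 0.02010 = 0.003103 mol.
n(HCl) in the aliquot = 0.003103 mol.
[diluted HCl] = 0.003103 / 0.01715 = 0.1810 M.
Dilution factor = 250.0/17.89 = 13.97, so [stock] = 0.1810 x 13.97 = 2.53 M.

2.53 M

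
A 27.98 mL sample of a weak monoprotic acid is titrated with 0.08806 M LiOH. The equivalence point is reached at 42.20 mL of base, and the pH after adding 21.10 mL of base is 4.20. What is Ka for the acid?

21.10 mL is half of the equivalence volume, so this is the half-equivalence point where [HA] = [A^-].
At half-equivalence pH = pKa, so pKa = 4.20.
Ka = 10^(-4.20) = 6.3 x 10^-5.

6.3 x 10^-5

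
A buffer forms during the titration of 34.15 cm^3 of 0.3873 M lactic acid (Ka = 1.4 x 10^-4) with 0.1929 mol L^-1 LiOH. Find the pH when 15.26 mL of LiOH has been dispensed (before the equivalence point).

3.31

Initial n(HC3H5O3) = 0.3873 x 0.03415 = 0.01323 mol.
n(LiOH) added = 0.1929 x 0.01526 = 0.002944 mol, converting that many moles of HC3H5O3 to C3H5O3-.
Remaining n(HC3H5O3) = 0.01028 mol; n(C3H5O3-) = 0.002944 mol.
By Henderson-Hasselbalch, pH = pKa + log([A^-]/[HA]) = 3.85 + log(0.002944/0.01028) = 3.85 + (-0.54) = 3.31.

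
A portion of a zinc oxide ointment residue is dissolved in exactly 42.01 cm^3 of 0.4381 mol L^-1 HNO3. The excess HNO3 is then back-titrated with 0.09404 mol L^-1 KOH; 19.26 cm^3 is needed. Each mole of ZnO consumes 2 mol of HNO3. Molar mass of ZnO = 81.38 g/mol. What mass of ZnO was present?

Total n(HNO3) added = 0.4381 x 0.04201 = 0.01840 mol.
n(KOH) used = 0.09404 x 0.01926 = 0.001811 mol, which equals the excess n(HNO3).
So n(HNO3) consumed by the sample = 0.01840 - 0.001811 = 0.01659 mol.
n(ZnO) = 0.01659 / 2 = 0.008297 mol.
mass = 0.008297 mol x 81.38 g/mol = 0.675 g.

0.675 g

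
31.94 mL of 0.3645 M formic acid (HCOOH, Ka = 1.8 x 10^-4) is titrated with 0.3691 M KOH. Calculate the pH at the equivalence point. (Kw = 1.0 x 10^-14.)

8.50

n(HCOOH) = 0.3645 x 0.03194 = 0.01164 mol; V(KOH) at equivalence = 0.01164/0.3691 = 0.03154 L.
At equivalence all the acid is converted to HCOO-; total volume = 0.03194 + 0.03154 = 0.06348 L, so [HCOO-] = 0.01164/0.06348 = 0.1834 M.
Kb = Kw/Ka = 1.0e-14 / 1.8 x 10^-4 = 5.56e-11.
[OH^-] = sqrt(Kb x [HCOO-]) = sqrt(5.56e-11 x 0.1834) = 3.19e-6 M.
pOH = 5.50, so pH = 14.00 - 5.50 = 8.50.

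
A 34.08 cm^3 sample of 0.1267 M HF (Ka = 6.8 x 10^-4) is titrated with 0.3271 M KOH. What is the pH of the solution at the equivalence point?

8.06

n(HF) = 0.1267 x 0.03408 = 0.004318 mol; V(KOH) at equivalence = 0.004318/0.3271 = 0.01320 L.
At equivalence all the acid is converted to F-; total volume = 0.03408 + 0.01320 = 0.04728 L, so [F-] = 0.004318/0.04728 = 0.09133 M.
Kb = Kw/Ka = 1.0e-14 / 6.8 x 10^-4 = 1.47e-11.
[OH^-] = sqrt(Kb x [F-]) = sqrt(1.47e-11 x 0.09133) = 1.16e-6 M.
pOH = 5.94, so pH = 14.00 - 5.94 = 8.06.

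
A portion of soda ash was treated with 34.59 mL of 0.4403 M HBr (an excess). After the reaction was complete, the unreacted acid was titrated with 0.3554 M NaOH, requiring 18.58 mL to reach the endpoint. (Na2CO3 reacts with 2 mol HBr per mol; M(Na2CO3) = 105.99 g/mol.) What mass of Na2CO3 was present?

Total n(HBr) added = 0.4403 x 0.03459 = 0.01523 mol.
n(NaOH) used = 0.3554 x 0.01858 = 0.006603 mol, which equals the excess n(HBr).
So n(HBr) consumed by the sample = 0.01523 - 0.006603 = 0.008627 mol.
n(Na2CO3) = 0.008627 / 2 = 0.004313 mol.
mass = 0.004313 mol x 105.99 g/mol = 0.457 g.

0.457 g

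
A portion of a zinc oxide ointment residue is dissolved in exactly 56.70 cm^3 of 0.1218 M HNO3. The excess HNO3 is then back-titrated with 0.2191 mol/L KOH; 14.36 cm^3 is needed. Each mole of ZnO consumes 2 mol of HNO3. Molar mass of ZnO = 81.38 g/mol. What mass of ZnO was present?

0.153 g

Total n(HNO3) added = 0.1218 x 0.05670 = 0.006906 mol.
n(KOH) used = 0.2191 x 0.01436 = 0.003146 mol, which equals the excess n(HNO3).
So n(HNO3) consumed by the sample = 0.006906 - 0.003146 = 0.003760 mol.
n(ZnO) = 0.003760 / 2 = 0.001880 mol.
mass = 0.001880 mol x 81.38 g/mol = 0.153 g.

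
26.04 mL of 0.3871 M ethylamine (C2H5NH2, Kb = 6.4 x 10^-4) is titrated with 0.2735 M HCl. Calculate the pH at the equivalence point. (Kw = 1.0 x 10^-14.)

n(C2H5NH2) = 0.3871 x 0.02604 = 0.01008 mol; V(HCl) at equivalence = 0.01008/0.2735 = 0.03686 L.
At equivalence the base is fully converted to C2H5NH3+; total volume = 0.06290 L, so [C2H5NH3+] = 0.01008/0.06290 = 0.1603 M.
Ka(C2H5NH3+) = Kw/Kb = 1.0e-14 / 6.4 x 10^-4 = 1.56e-11.
[H^+] = sqrt(Ka x [C2H5NH3+]) = sqrt(1.56e-11 x 0.1603) = 1.58e-6 M.
pH = -log(1.58e-6) = 5.80.

5.80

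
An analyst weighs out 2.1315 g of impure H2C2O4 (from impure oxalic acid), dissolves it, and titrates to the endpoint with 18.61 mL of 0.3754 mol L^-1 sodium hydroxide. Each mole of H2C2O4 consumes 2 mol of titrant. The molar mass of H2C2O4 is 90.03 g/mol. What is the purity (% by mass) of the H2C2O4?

14.8%

n(NaOH) = 0.3754 x 0.01861 = 0.006986 mol.
n(H2C2O4) = 0.006986 / 2 = 0.003493 mol.
mass of H2C2O4 = 0.003493 x 90.03 = 0.3145 g.
% purity = 0.3145 / 2.1315 x 100 = 14.8%.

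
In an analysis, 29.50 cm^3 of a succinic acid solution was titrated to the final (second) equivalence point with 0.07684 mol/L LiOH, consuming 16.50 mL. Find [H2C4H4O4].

0.0215 M

n(LiOH) = 0.07684 x 0.01650 = 0.001268 mol.
At the final (second) equivalence point, 2 mol OH^- react per mol H2C4H4O4, so n(H2C4H4O4) = 0.001268 / 2 = 0.0006339 mol.
[H2C4H4O4] = 0.0006339 / 0.02950 L = 0.0215 M.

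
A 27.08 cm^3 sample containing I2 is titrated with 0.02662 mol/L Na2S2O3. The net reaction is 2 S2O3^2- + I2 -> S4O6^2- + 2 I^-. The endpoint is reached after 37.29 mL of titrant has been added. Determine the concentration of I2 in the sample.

0.0183 M

n(Na2S2O3) = 0.02662 x 0.03729 = 0.0009927 mol.
From the balanced equation, 2 mol Na2S2O3 reacts with 1 mol I2, so n(I2) = 0.0009927 x 1/2 = 0.0004963 mol.
[I2] = 0.0004963 / 0.02708 L = 0.0183 M.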